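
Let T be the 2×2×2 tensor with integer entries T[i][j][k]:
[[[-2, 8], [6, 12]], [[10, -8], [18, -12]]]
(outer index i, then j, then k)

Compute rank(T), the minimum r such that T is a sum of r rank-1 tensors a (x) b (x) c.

2

Lower bound: the mode-3 unfolding of T (rows indexed by k, columns by (i,j) = (0,0), (0,1), (1,0), (1,1)) is [[-2, 6, 10, 18], [8, 12, -8, -12]].
There the 2×2 minor on rows k ∈ {0, 1}, columns (i,j) ∈ {(0,0), (0,1)} is det [[-2, 6], [8, 12]] = -72 ≠ 0, so this unfolding has rank ≥ 2; CP rank is at least every unfolding rank, so rank(T) ≥ 2. (Flattening ranks never certify an upper bound on CP rank; for that we must actually write T with 2 rank-1 terms.)
Upper bound — finding two terms. Write S_k = T[:,:,k] for the frontal slices: S₀ = [[-2, 6], [10, 18]], S₁ = [[8, 12], [-8, -12]].
If T = a₁ (x) b₁ (x) c₁ + a₂ (x) b₂ (x) c₂ then each S_k = c₁[k]·a₁b₁ᵀ + c₂[k]·a₂b₂ᵀ. S₀ and S₁ are linearly independent, so a₁b₁ᵀ and a₂b₂ᵀ must span the same plane of matrices: they are the rank-1 matrices of the form x·S₀ + y·S₁.
det(x·S₀ + y·S₁) is −96·x² + 96·xy = (-96)·(x − y)(x), vanishing at (x:y) = (1:1) and (0:1).
M₁ = S₀ + S₁ = [[6, 18], [2, 6]] = 2·[3, 1][1, 3]ᵀ and M₂ = S₁ = [[8, 12], [-8, -12]] = 4·[1, -1][2, 3]ᵀ, so take a₁ = [3, 1], b₁ = [1, 3], a₂ = [1, -1], b₂ = [2, 3].
Each slice is an integer combination of E₁ = a₁b₁ᵀ and E₂ = a₂b₂ᵀ: S₀ = 2·E₁ − 4·E₂, S₁ = 4·E₂; reading off coefficients, c₁ = [2, 0] and c₂ = [-4, 4].
Hence T = [3, 1] (x) [1, 3] (x) [2, 0] + [1, -1] (x) [2, 3] (x) [-4, 4], so rank(T) ≤ 2.
These bounds meet, so rank(T) = 2.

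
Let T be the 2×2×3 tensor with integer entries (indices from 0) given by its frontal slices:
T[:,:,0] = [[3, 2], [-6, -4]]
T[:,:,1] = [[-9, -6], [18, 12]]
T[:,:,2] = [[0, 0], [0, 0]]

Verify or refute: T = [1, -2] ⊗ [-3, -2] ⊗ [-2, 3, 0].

Reconstruct entry (0,0,0) from the claimed factors: Σₗ aₗ[0]bₗ[0]cₗ[0] = (1)·(-3)·(-2) = 6, but T[0,0,0] = 3. The claim is false.

No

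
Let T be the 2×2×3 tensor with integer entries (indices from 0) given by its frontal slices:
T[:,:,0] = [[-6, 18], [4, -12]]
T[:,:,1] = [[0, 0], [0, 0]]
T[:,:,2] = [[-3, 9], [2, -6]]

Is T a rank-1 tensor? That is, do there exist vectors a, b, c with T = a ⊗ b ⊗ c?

If T = a ⊗ b ⊗ c then every fibre of T is a multiple of the corresponding factor, so read the factors off the fibres through the nonzero entry T[0,0,0] = -6.
The mode-1 fibre T[:,0,0] = [-6, 4] gives a = [3, -2] (primitive direction); the mode-2 fibre T[0,:,0] = [-6, 18] gives b = [1, -3]; then c[k] = T[0,0,k] / (a[0]·b[0]) = [-6, 0, -3] / 3 = [-2, 0, -1].
Expanding [3, -2] ⊗ [1, -3] ⊗ [-2, 0, -1] reproduces all 12 entries of T, so T = [3, -2] ⊗ [1, -3] ⊗ [-2, 0, -1] and rank(T) ≤ 1.
Equivalently every frontal slice T[:,:,k] is c[k] times the rank-1 matrix [3, -2] ⊗ [1, -3]. So T has rank 1 (it is nonzero).

Yes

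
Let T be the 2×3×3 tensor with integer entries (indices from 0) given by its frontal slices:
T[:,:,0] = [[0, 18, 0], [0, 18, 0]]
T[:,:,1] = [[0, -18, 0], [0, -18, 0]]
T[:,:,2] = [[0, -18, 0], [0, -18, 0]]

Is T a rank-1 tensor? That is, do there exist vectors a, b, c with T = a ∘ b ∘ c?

If T = a ∘ b ∘ c then every fibre of T is a multiple of the corresponding factor, so read the factors off the fibres through the nonzero entry T[0,1,0] = 18.
The mode-1 fibre T[:,1,0] = [18, 18] gives a = [1, 1] (primitive direction); the mode-2 fibre T[0,:,0] = [0, 18, 0] gives b = [0, 1, 0]; then c[k] = T[0,1,k] / (a[0]·b[1]) = [18, -18, -18] / 1 = [18, -18, -18].
Expanding [1, 1] ∘ [0, 1, 0] ∘ [18, -18, -18] reproduces all 18 entries of T, so T = [1, 1] ∘ [0, 1, 0] ∘ [18, -18, -18] and rank(T) ≤ 1.
Equivalently every frontal slice T[:,:,k] is c[k] times the rank-1 matrix [1, 1] ∘ [0, 1, 0]. So T has rank 1 (it is nonzero).

Yes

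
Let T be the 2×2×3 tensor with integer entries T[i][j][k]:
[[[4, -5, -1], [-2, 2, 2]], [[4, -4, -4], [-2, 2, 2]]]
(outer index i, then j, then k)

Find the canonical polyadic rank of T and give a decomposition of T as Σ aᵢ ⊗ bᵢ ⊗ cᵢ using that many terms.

Lower bound: the mode-2 unfolding of T (rows indexed by j, columns by (i,k) = (0,0), (0,1), (0,2), (1,0), (1,1), (1,2)) is [[4, -5, -1, 4, -4, -4], [-2, 2, 2, -2, 2, 2]].
There the 2×2 minor on rows j ∈ {0, 1}, columns (i,k) ∈ {(0,0), (0,1)} is det [[4, -5], [-2, 2]] = -2 ≠ 0, so this unfolding has rank ≥ 2; CP rank is at least every unfolding rank, so rank(T) ≥ 2. (Unfolding ranks only ever bound the CP rank from below — rank(T) can be strictly larger than all of them — so the matching upper bound has to come from an explicit 2-term decomposition.)
Upper bound — finding two terms. Write S_k = T[:,:,k] for the frontal slices: S₀ = [[4, -2], [4, -2]], S₁ = [[-5, 2], [-4, 2]], S₂ = [[-1, 2], [-4, 2]].
If T = a₁ ⊗ b₁ ⊗ c₁ + a₂ ⊗ b₂ ⊗ c₂ then each S_k = c₁[k]·a₁b₁ᵀ + c₂[k]·a₂b₂ᵀ. S₀ and S₁ are linearly independent, so a₁b₁ᵀ and a₂b₂ᵀ must span the same plane of matrices: they are the rank-1 matrices of the form x·S₀ + y·S₁.
det(x·S₀ + y·S₁) is 2·xy − 2·y² = 2·(x − y)(y), vanishing at (x:y) = (1:1) and (1:0).
M₁ = S₀ + S₁ = [[-1, 0], [0, 0]] = −(1, 0)(1, 0)ᵀ and M₂ = S₀ = [[4, -2], [4, -2]] = 2·(1, 1)(2, -1)ᵀ, so take a₁ = (1, 0), b₁ = (1, 0), a₂ = (1, 1), b₂ = (2, -1).
Each slice is an integer combination of E₁ = a₁b₁ᵀ and E₂ = a₂b₂ᵀ: S₀ = 2·E₂, S₁ = −E₁ − 2·E₂, S₂ = 3·E₁ − 2·E₂; reading off coefficients, c₁ = (0, -1, 3) and c₂ = (2, -2, -2).
Hence T = (1, 0) ⊗ (1, 0) ⊗ (0, -1, 3) + (1, 1) ⊗ (2, -1) ⊗ (2, -2, -2), so rank(T) ≤ 2.
These bounds meet, so rank(T) = 2.

rank(T) = 2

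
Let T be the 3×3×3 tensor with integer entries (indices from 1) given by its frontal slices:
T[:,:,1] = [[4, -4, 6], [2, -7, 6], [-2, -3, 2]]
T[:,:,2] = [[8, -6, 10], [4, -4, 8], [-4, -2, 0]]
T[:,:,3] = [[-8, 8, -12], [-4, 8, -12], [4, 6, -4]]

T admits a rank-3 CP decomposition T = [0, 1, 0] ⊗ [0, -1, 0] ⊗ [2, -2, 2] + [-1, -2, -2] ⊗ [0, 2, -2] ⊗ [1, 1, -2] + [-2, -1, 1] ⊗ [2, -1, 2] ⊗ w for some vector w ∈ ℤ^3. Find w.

w = [-1, -2, 2]

Subtract the known terms from T to get the rank-1 residual R = [-2, -1, 1] ⊗ [2, -1, 2] ⊗ w, so R[i,j,k] = a[i]·b[j]·w[k]. Pick indices with nonzero a[1]·b[1] = (-2)·(2) = -4. Only the fibre through (1,1,·) is needed: R[1,1,:] = T[1,1,:] − Σₗ aₗ[1]bₗ[1]cₗ = [4, 8, -8] − (0)·(0)·[2, -2, 2] − (-1)·(0)·[1, 1, -2] = [4, 8, -8]. Then w[k] = R[1,1,k] / -4 for each k, giving w = [4, 8, -8] / -4 = [-1, -2, 2].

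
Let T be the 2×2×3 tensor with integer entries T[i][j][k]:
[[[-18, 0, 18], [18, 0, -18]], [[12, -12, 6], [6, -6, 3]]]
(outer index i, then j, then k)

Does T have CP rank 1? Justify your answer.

No

The mode-3 unfolding of T (rows indexed by k, columns by (i,j) = (0,0), (0,1), (1,0), (1,1)) is [[-18, 18, 12, 6], [0, 0, -12, -6], [18, -18, 6, 3]].
There the 2×2 minor on rows k ∈ {0, 1}, columns (i,j) ∈ {(0,0), (1,0)} is det [[-18, 12], [0, -12]] = 216 ≠ 0, so this unfolding has rank ≥ 2; CP rank is at least every unfolding rank, so rank(T) ≥ 2.
In particular rank(T) ≥ 2 > 1, so T is not rank-1.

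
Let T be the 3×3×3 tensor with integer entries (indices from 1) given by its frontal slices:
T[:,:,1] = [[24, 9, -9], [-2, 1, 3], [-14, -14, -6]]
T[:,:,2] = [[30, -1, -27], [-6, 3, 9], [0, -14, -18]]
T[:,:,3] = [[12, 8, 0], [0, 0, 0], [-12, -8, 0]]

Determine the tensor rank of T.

2

Lower bound: the mode-1 unfolding of T (rows indexed by i, columns by (j,k) = (1,1), (1,2), (1,3), (2,1), (2,2), (2,3), (3,1), (3,2), (3,3)) is [[24, 30, 12, 9, -1, 8, -9, -27, 0], [-2, -6, 0, 1, 3, 0, 3, 9, 0], [-14, 0, -12, -14, -14, -8, -6, -18, 0]].
There the 2×2 minor on rows i ∈ {1, 2}, columns (j,k) ∈ {(1,1), (1,2)} is det [[24, 30], [-2, -6]] = -84 ≠ 0, so this unfolding has rank ≥ 2; CP rank is at least every unfolding rank, so rank(T) ≥ 2. (This is only a lower bound: in general the CP rank may exceed every unfolding rank, so we still need to exhibit 2 rank-1 terms summing to T.)
Upper bound — finding two terms. Write S_k = T[:,:,k] for the frontal slices: S₁ = [[24, 9, -9], [-2, 1, 3], [-14, -14, -6]], S₂ = [[30, -1, -27], [-6, 3, 9], [0, -14, -18]], S₃ = [[12, 8, 0], [0, 0, 0], [-12, -8, 0]].
If T = a₁ ⊗ b₁ ⊗ c₁ + a₂ ⊗ b₂ ⊗ c₂ then each S_k = c₁[k]·a₁b₁ᵀ + c₂[k]·a₂b₂ᵀ. S₁ and S₂ are linearly independent, so a₁b₁ᵀ and a₂b₂ᵀ must span the same plane of matrices: they are the rank-1 matrices of the form x·S₁ + y·S₂.
The 2×2 minor of x·S₁ + y·S₂ on rows {1,2}, columns {1,2} is 42·x² + 154·xy + 84·y² = 14·(x + 3·y)(3·x + 2·y), vanishing at (x:y) = (3:-1) and (2:-3).
M₁ = 3·S₁ − S₂ = [[42, 28, 0], [0, 0, 0], [-42, -28, 0]] = 14·(1, 0, -1)(3, 2, 0)ᵀ and M₂ = 2·S₁ − 3·S₂ = [[-42, 21, 63], [14, -7, -21], [-28, 14, 42]] = (-7)·(3, -1, 2)(2, -1, -3)ᵀ, so take a₁ = (1, 0, -1), b₁ = (3, 2, 0), a₂ = (3, -1, 2), b₂ = (2, -1, -3).
Each slice is an integer combination of E₁ = a₁b₁ᵀ and E₂ = a₂b₂ᵀ: S₁ = 6·E₁ + E₂, S₂ = 4·E₁ + 3·E₂, S₃ = 4·E₁; reading off coefficients, c₁ = (6, 4, 4) and c₂ = (1, 3, 0).
Hence T = (1, 0, -1) ⊗ (3, 2, 0) ⊗ (6, 4, 4) + (3, -1, 2) ⊗ (2, -1, -3) ⊗ (1, 3, 0), so rank(T) ≤ 2.
These bounds meet, so rank(T) = 2.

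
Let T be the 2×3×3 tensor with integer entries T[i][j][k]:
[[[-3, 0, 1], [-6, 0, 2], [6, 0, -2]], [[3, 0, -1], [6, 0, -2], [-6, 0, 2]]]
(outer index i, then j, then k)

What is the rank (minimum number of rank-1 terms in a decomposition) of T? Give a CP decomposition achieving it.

rank(T) = 1

Lower bound: T ≠ 0 (e.g. T[0,0,0] = -3), so rank(T) ≥ 1.
Upper bound: if T = a ⊗ b ⊗ c then every fibre of T is a multiple of the corresponding factor, so read the factors off the fibres through the nonzero entry T[0,0,0] = -3.
The mode-1 fibre T[:,0,0] = [-3, 3] gives a = [1, -1] (primitive direction); the mode-2 fibre T[0,:,0] = [-3, -6, 6] gives b = [1, 2, -2]; then c[k] = T[0,0,k] / (a[0]·b[0]) = [-3, 0, 1] / 1 = [-3, 0, 1].
Expanding [1, -1] ⊗ [1, 2, -2] ⊗ [-3, 0, 1] reproduces all 18 entries of T, so T = [1, -1] ⊗ [1, 2, -2] ⊗ [-3, 0, 1] and rank(T) ≤ 1.
These bounds meet, so rank(T) = 1.
Check entry T[0,1,1] = 0: (1)·(2)·(0) = 0.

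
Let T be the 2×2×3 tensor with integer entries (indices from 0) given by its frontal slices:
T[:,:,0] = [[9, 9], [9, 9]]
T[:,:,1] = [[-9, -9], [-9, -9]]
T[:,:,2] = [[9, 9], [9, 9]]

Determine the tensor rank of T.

1

Lower bound: T ≠ 0 (e.g. T[0,0,0] = 9), so rank(T) ≥ 1.
Upper bound: if T = a (x) b (x) c then every fibre of T is a multiple of the corresponding factor, so read the factors off the fibres through the nonzero entry T[0,0,0] = 9.
The mode-1 fibre T[:,0,0] = [9, 9] gives a = [1, 1] (primitive direction); the mode-2 fibre T[0,:,0] = [9, 9] gives b = [1, 1]; then c[k] = T[0,0,k] / (a[0]·b[0]) = [9, -9, 9] / 1 = [9, -9, 9].
Expanding [1, 1] (x) [1, 1] (x) [9, -9, 9] reproduces all 12 entries of T, so T = [1, 1] (x) [1, 1] (x) [9, -9, 9] and rank(T) ≤ 1.
These bounds meet, so rank(T) = 1.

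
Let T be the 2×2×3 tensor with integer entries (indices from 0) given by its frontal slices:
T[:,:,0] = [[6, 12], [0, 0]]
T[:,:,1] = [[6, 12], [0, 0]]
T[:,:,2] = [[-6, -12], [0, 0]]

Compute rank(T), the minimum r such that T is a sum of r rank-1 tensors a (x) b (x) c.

1

Lower bound: T ≠ 0 (e.g. T[0,0,0] = 6), so rank(T) ≥ 1.
Upper bound: if T = a (x) b (x) c then every fibre of T is a multiple of the corresponding factor, so read the factors off the fibres through the nonzero entry T[0,0,0] = 6.
The mode-1 fibre T[:,0,0] = [6, 0] gives a = [1, 0] (primitive direction); the mode-2 fibre T[0,:,0] = [6, 12] gives b = [1, 2]; then c[k] = T[0,0,k] / (a[0]·b[0]) = [6, 6, -6] / 1 = [6, 6, -6].
Expanding [1, 0] (x) [1, 2] (x) [6, 6, -6] reproduces all 12 entries of T, so T = [1, 0] (x) [1, 2] (x) [6, 6, -6] and rank(T) ≤ 1.
These bounds meet, so rank(T) = 1.
Check entry T[1,1,0] = 0: (0)·(2)·(6) = 0.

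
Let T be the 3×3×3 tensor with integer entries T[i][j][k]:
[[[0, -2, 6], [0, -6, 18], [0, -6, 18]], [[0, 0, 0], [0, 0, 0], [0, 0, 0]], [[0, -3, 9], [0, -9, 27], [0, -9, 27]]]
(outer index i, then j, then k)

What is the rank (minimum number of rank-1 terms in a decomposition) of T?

Lower bound: T ≠ 0 (e.g. T[0,0,1] = -2), so rank(T) ≥ 1.
Upper bound: the mode-1 fibre T[:,0,1] = [-2, 0, -3] gives a = [2, 0, 3] (primitive direction); the mode-2 fibre T[0,:,1] = [-2, -6, -6] gives b = [1, 3, 3]; then c[k] = T[0,0,k] / (a[0]·b[0]) = [0, -2, 6] / 2 = [0, -1, 3].
Expanding [2, 0, 3] ⊗ [1, 3, 3] ⊗ [0, -1, 3] reproduces all 27 entries of T, so T = [2, 0, 3] ⊗ [1, 3, 3] ⊗ [0, -1, 3] and rank(T) ≤ 1.
These bounds meet, so rank(T) = 1.

1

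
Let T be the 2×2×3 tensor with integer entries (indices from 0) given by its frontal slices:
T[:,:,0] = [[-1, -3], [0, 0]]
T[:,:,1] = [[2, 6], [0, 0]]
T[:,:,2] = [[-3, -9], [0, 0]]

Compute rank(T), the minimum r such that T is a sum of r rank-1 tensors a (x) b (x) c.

Lower bound: T ≠ 0 (e.g. T[0,0,0] = -1), so rank(T) ≥ 1.
Upper bound: the mode-1 fibre T[:,0,0] = [-1, 0] gives a = [1, 0] (primitive direction); the mode-2 fibre T[0,:,0] = [-1, -3] gives b = [1, 3]; then c[k] = T[0,0,k] / (a[0]·b[0]) = [-1, 2, -3] / 1 = [-1, 2, -3].
Expanding [1, 0] (x) [1, 3] (x) [-1, 2, -3] reproduces all 12 entries of T, so T = [1, 0] (x) [1, 3] (x) [-1, 2, -3] and rank(T) ≤ 1.
These bounds meet, so rank(T) = 1.

1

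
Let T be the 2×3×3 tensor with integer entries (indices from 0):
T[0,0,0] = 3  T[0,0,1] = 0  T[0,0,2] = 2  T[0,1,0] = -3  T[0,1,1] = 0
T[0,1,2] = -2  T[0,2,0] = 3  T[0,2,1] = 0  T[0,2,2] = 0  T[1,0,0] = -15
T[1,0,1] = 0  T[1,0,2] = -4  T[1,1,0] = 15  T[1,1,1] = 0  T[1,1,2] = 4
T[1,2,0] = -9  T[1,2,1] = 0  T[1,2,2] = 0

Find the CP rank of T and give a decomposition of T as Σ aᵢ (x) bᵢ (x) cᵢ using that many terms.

rank(T) = 2

Lower bound: the mode-3 unfolding of T (rows indexed by k, columns by (i,j) = (0,0), (0,1), (0,2), (1,0), (1,1), (1,2)) is [[3, -3, 3, -15, 15, -9], [0, 0, 0, 0, 0, 0], [2, -2, 0, -4, 4, 0]].
There the 2×2 minor on rows k ∈ {0, 2}, columns (i,j) ∈ {(0,0), (0,2)} is det [[3, 3], [2, 0]] = -6 ≠ 0, so this unfolding has rank ≥ 2; CP rank is at least every unfolding rank, so rank(T) ≥ 2. (Flattening ranks never certify an upper bound on CP rank; for that we must actually write T with 2 rank-1 terms.)
Upper bound — finding two terms. Write S_k = T[:,:,k] for the frontal slices: S₀ = [[3, -3, 3], [-15, 15, -9]], S₁ = [[0, 0, 0], [0, 0, 0]], S₂ = [[2, -2, 0], [-4, 4, 0]].
If T = a₁ (x) b₁ (x) c₁ + a₂ (x) b₂ (x) c₂ then each S_k = c₁[k]·a₁b₁ᵀ + c₂[k]·a₂b₂ᵀ. S₀ and S₂ are linearly independent, so a₁b₁ᵀ and a₂b₂ᵀ must span the same plane of matrices: they are the rank-1 matrices of the form x·S₀ + y·S₂.
The 2×2 minor of x·S₀ + y·S₂ on rows {0,1}, columns {0,2} is 18·x² − 6·xy = 6·(3·x − y)(x), vanishing at (x:y) = (1:3) and (0:1).
M₁ = S₀ + 3·S₂ = [[9, -9, 3], [-27, 27, -9]] = 3·[1, -3][3, -3, 1]ᵀ and M₂ = S₂ = [[2, -2, 0], [-4, 4, 0]] = 2·[1, -2][1, -1, 0]ᵀ, so take a₁ = [1, -3], b₁ = [3, -3, 1], a₂ = [1, -2], b₂ = [1, -1, 0].
Each slice is an integer combination of E₁ = a₁b₁ᵀ and E₂ = a₂b₂ᵀ: S₀ = 3·E₁ − 6·E₂, S₁ = 0, S₂ = 2·E₂; reading off coefficients, c₁ = [3, 0, 0] and c₂ = [-6, 0, 2].
Hence T = [1, -3] (x) [3, -3, 1] (x) [3, 0, 0] + [1, -2] (x) [1, -1, 0] (x) [-6, 0, 2], so rank(T) ≤ 2.
These bounds meet, so rank(T) = 2.
Check entry T[1,0,2] = -4: (-3)·(3)·(0) + (-2)·(1)·(2) = -4.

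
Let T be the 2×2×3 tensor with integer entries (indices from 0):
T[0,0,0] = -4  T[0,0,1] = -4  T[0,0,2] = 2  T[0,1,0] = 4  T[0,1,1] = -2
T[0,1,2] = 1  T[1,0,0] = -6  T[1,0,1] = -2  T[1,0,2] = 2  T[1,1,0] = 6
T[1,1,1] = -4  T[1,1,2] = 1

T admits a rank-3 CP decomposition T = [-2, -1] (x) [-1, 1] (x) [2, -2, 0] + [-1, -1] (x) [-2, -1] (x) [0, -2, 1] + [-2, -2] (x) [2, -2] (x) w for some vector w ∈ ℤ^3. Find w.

w = [2, -1, 0]

Subtract the known terms from T to get the rank-1 residual R = [-2, -2] (x) [2, -2] (x) w, so R[i,j,k] = a[i]·b[j]·w[k]. Pick indices with nonzero a[0]·b[0] = (-2)·(2) = -4. Only the fibre through (0,0,·) is needed: R[0,0,:] = T[0,0,:] − Σₗ aₗ[0]bₗ[0]cₗ = [-4, -4, 2] − (-2)·(-1)·[2, -2, 0] − (-1)·(-2)·[0, -2, 1] = [-8, 4, 0]. Then w[k] = R[0,0,k] / -4 for each k, giving w = [-8, 4, 0] / -4 = [2, -1, 0].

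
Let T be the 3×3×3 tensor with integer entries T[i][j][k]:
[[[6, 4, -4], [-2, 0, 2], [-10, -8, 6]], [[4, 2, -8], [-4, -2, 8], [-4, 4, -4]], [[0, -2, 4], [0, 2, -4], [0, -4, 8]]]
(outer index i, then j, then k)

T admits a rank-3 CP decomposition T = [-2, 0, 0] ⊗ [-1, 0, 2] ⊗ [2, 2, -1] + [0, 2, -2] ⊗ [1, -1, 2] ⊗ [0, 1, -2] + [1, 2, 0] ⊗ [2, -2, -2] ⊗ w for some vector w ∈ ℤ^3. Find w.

w = [1, 0, -1]

Subtract the known terms from T to get the rank-1 residual R = [1, 2, 0] ⊗ [2, -2, -2] ⊗ w, so R[i,j,k] = a[i]·b[j]·w[k]. Pick indices with nonzero a[0]·b[0] = (1)·(2) = 2. Only the fibre through (0,0,·) is needed: R[0,0,:] = T[0,0,:] − Σₗ aₗ[0]bₗ[0]cₗ = [6, 4, -4] − (-2)·(-1)·[2, 2, -1] − (0)·(1)·[0, 1, -2] = [2, 0, -2]. Then w[k] = R[0,0,k] / 2 for each k, giving w = [2, 0, -2] / 2 = [1, 0, -1].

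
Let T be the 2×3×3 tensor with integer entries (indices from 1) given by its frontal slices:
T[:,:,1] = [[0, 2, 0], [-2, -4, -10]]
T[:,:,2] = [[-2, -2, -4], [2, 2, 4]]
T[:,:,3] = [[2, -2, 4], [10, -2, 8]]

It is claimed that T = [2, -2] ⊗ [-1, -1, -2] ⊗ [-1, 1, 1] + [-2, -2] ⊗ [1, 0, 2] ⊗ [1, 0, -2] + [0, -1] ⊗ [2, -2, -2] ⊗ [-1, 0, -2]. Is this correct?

Yes

Reconstruct entrywise from the claimed factors. For example, T[2,3,2] = 4 and Σₗ aₗ[2]bₗ[3]cₗ[2] = (-2)·(-2)·(1) + (-2)·(2)·(0) + (-1)·(-2)·(0) = 4; checking all 18 entries, every one matches. The claim holds.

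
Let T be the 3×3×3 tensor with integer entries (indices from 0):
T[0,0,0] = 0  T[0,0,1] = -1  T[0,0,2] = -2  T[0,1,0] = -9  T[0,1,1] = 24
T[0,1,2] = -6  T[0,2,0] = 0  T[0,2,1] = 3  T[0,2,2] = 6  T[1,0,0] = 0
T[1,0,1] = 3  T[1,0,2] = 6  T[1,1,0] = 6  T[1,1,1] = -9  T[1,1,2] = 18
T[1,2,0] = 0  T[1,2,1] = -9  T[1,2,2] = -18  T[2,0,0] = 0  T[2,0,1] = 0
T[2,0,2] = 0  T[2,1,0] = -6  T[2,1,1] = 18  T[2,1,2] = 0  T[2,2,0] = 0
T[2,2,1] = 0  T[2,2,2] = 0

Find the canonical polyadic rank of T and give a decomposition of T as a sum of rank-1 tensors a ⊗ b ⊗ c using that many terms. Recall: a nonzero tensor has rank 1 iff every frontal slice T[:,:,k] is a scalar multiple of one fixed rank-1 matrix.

Lower bound: the mode-3 unfolding of T (rows indexed by k, columns by (i,j) = (0,0), (0,1), (0,2), (1,0), (1,1), (1,2), (2,0), (2,1), (2,2)) is [[0, -9, 0, 0, 6, 0, 0, -6, 0], [-1, 24, 3, 3, -9, -9, 0, 18, 0], [-2, -6, 6, 6, 18, -18, 0, 0, 0]].
There the 2×2 minor on rows k ∈ {0, 1}, columns (i,j) ∈ {(0,0), (0,1)} is det [[0, -9], [-1, 24]] = -9 ≠ 0, so this unfolding has rank ≥ 2; CP rank is at least every unfolding rank, so rank(T) ≥ 2. (This is only a lower bound: in general the CP rank may exceed every unfolding rank, so we still need to exhibit 2 rank-1 terms summing to T.)
Upper bound — finding two terms. Write S_k = T[:,:,k] for the frontal slices: S₀ = [[0, -9, 0], [0, 6, 0], [0, -6, 0]], S₁ = [[-1, 24, 3], [3, -9, -9], [0, 18, 0]], S₂ = [[-2, -6, 6], [6, 18, -18], [0, 0, 0]].
If T = a₁ ⊗ b₁ ⊗ c₁ + a₂ ⊗ b₂ ⊗ c₂ then each S_k = c₁[k]·a₁b₁ᵀ + c₂[k]·a₂b₂ᵀ. S₀ and S₁ are linearly independent, so a₁b₁ᵀ and a₂b₂ᵀ must span the same plane of matrices: they are the rank-1 matrices of the form x·S₀ + y·S₁.
The 2×2 minor of x·S₀ + y·S₁ on rows {0,1}, columns {0,1} is 21·xy − 63·y² = 21·(x − 3·y)(y), vanishing at (x:y) = (3:1) and (1:0).
M₁ = 3·S₀ + S₁ = [[-1, -3, 3], [3, 9, -9], [0, 0, 0]] = −[1, -3, 0][1, 3, -3]ᵀ and M₂ = S₀ = [[0, -9, 0], [0, 6, 0], [0, -6, 0]] = (-3)·[3, -2, 2][0, 1, 0]ᵀ, so take a₁ = [1, -3, 0], b₁ = [1, 3, -3], a₂ = [3, -2, 2], b₂ = [0, 1, 0].
Each slice is an integer combination of E₁ = a₁b₁ᵀ and E₂ = a₂b₂ᵀ: S₀ = −3·E₂, S₁ = −E₁ + 9·E₂, S₂ = −2·E₁; reading off coefficients, c₁ = [0, -1, -2] and c₂ = [-3, 9, 0].
Hence T = [1, -3, 0] ⊗ [1, 3, -3] ⊗ [0, -1, -2] + [3, -2, 2] ⊗ [0, 1, 0] ⊗ [-3, 9, 0], so rank(T) ≤ 2.
These bounds meet, so rank(T) = 2.

rank(T) = 2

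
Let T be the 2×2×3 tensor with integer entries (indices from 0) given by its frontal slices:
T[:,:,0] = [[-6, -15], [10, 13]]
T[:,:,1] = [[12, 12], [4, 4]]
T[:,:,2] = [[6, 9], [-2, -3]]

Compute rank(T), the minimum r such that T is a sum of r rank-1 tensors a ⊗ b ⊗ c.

2

Lower bound: the mode-3 unfolding of T (rows indexed by k, columns by (i,j) = (0,0), (0,1), (1,0), (1,1)) is [[-6, -15, 10, 13], [12, 12, 4, 4], [6, 9, -2, -3]].
There the 2×2 minor on rows k ∈ {0, 1}, columns (i,j) ∈ {(0,0), (0,1)} is det [[-6, -15], [12, 12]] = 108 ≠ 0, so this unfolding has rank ≥ 2; CP rank is at least every unfolding rank, so rank(T) ≥ 2. (Flattening ranks never certify an upper bound on CP rank; for that we must actually write T with 2 rank-1 terms.)
Upper bound — finding two terms. Write S_k = T[:,:,k] for the frontal slices: S₀ = [[-6, -15], [10, 13]], S₁ = [[12, 12], [4, 4]], S₂ = [[6, 9], [-2, -3]].
If T = a₁ ⊗ b₁ ⊗ c₁ + a₂ ⊗ b₂ ⊗ c₂ then each S_k = c₁[k]·a₁b₁ᵀ + c₂[k]·a₂b₂ᵀ. S₀ and S₁ are linearly independent, so a₁b₁ᵀ and a₂b₂ᵀ must span the same plane of matrices: they are the rank-1 matrices of the form x·S₀ + y·S₁.
det(x·S₀ + y·S₁) is 72·x² + 72·xy = 72·(x + y)(x), vanishing at (x:y) = (1:-1) and (0:1).
M₁ = S₀ − S₁ = [[-18, -27], [6, 9]] = (-3)·(3, -1)(2, 3)ᵀ and M₂ = S₁ = [[12, 12], [4, 4]] = 4·(3, 1)(1, 1)ᵀ, so take a₁ = (3, -1), b₁ = (2, 3), a₂ = (3, 1), b₂ = (1, 1).
Each slice is an integer combination of E₁ = a₁b₁ᵀ and E₂ = a₂b₂ᵀ: S₀ = −3·E₁ + 4·E₂, S₁ = 4·E₂, S₂ = E₁; reading off coefficients, c₁ = (-3, 0, 1) and c₂ = (4, 4, 0).
Hence T = (3, -1) ⊗ (2, 3) ⊗ (-3, 0, 1) + (3, 1) ⊗ (1, 1) ⊗ (4, 4, 0), so rank(T) ≤ 2.
These bounds meet, so rank(T) = 2.
Check entry T[0,0,0] = -6: (3)·(2)·(-3) + (3)·(1)·(4) = -6.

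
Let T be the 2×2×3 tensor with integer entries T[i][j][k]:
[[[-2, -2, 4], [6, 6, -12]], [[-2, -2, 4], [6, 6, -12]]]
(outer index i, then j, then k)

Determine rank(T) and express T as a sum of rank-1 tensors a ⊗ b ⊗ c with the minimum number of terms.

rank(T) = 1

Lower bound: T ≠ 0 (e.g. T[0,0,0] = -2), so rank(T) ≥ 1.
Upper bound: if T = a ⊗ b ⊗ c then every fibre of T is a multiple of the corresponding factor, so read the factors off the fibres through the nonzero entry T[0,0,0] = -2.
The mode-1 fibre T[:,0,0] = [-2, -2] gives a = [1, 1] (primitive direction); the mode-2 fibre T[0,:,0] = [-2, 6] gives b = [1, -3]; then c[k] = T[0,0,k] / (a[0]·b[0]) = [-2, -2, 4] / 1 = [-2, -2, 4].
Expanding [1, 1] ⊗ [1, -3] ⊗ [-2, -2, 4] reproduces all 12 entries of T, so T = [1, 1] ⊗ [1, -3] ⊗ [-2, -2, 4] and rank(T) ≤ 1.
These bounds meet, so rank(T) = 1.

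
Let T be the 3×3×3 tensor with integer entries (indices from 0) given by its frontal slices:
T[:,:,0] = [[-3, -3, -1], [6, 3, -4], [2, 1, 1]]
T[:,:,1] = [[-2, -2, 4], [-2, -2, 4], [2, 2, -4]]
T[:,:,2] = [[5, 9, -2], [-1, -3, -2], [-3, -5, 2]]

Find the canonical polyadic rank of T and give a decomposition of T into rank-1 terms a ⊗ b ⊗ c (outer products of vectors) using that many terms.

rank(T) = 3

Lower bound: the mode-2 unfolding of T (rows indexed by j, columns by (i,k) = (0,0), (0,1), (0,2), (1,0), (1,1), (1,2), (2,0), (2,1), (2,2)) is [[-3, -2, 5, 6, -2, -1, 2, 2, -3], [-3, -2, 9, 3, -2, -3, 1, 2, -5], [-1, 4, -2, -4, 4, -2, 1, -4, 2]].
There the 3×3 minor on rows j ∈ {0, 1, 2}, columns (i,k) ∈ {(0,0), (0,1), (0,2)} is det [[-3, -2, 5], [-3, -2, 9], [-1, 4, -2]] = 56 ≠ 0, so this unfolding has rank ≥ 3; CP rank is at least every unfolding rank, so rank(T) ≥ 3. (Unfolding ranks only ever bound the CP rank from below — rank(T) can be strictly larger than all of them — so the matching upper bound has to come from an explicit 3-term decomposition.)
Upper bound: T is a sum of 3 rank-1 terms, T = (1, -2, -1) ⊗ (2, 0, -1) ⊗ (-1, 0, 0) + (1, 1, -1) ⊗ (1, 1, -2) ⊗ (1, -2, 1) + (2, -1, -1) ⊗ (1, 2, 0) ⊗ (-1, 0, 2) (written with every a and b primitive with positive leading entry and the scale carried by c; CP decompositions are not unique, and this one is verified by expanding entrywise), so rank(T) ≤ 3.
These bounds meet, so rank(T) = 3.
Check entry T[2,0,1] = 2: (-1)·(2)·(0) + (-1)·(1)·(-2) + (-1)·(1)·(0) = 2.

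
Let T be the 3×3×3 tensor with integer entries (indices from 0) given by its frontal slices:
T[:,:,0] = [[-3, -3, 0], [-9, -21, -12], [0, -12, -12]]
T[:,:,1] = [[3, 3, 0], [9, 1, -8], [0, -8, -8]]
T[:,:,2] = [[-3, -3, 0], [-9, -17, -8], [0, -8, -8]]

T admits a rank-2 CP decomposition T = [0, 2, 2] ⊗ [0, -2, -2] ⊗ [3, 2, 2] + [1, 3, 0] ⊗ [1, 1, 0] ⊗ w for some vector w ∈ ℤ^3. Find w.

Subtract the known terms from T to get the rank-1 residual R = [1, 3, 0] ⊗ [1, 1, 0] ⊗ w, so R[i,j,k] = a[i]·b[j]·w[k]. Pick indices with nonzero a[0]·b[0] = (1)·(1) = 1. Only the fibre through (0,0,·) is needed: R[0,0,:] = T[0,0,:] − Σₗ aₗ[0]bₗ[0]cₗ = [-3, 3, -3] − (0)·(0)·[3, 2, 2] = [-3, 3, -3]. Then w[k] = R[0,0,k] / 1 for each k, giving w = [-3, 3, -3] / 1 = [-3, 3, -3].

w = [-3, 3, -3]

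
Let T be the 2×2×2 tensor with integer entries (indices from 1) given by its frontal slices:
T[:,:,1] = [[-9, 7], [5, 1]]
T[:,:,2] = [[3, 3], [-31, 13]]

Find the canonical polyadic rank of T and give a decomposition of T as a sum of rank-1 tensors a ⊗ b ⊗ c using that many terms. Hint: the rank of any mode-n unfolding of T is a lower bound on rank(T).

Lower bound: the mode-1 unfolding of T (rows indexed by i, columns by (j,k) = (1,1), (1,2), (2,1), (2,2)) is [[-9, 3, 7, 3], [5, -31, 1, 13]].
There the 2×2 minor on rows i ∈ {1, 2}, columns (j,k) ∈ {(1,1), (1,2)} is det [[-9, 3], [5, -31]] = 264 ≠ 0, so this unfolding has rank ≥ 2; CP rank is at least every unfolding rank, so rank(T) ≥ 2. (Unfolding ranks only ever bound the CP rank from below — rank(T) can be strictly larger than all of them — so the matching upper bound has to come from an explicit 2-term decomposition.)
Upper bound — finding two terms. Write S_k = T[:,:,k] for the frontal slices: S₁ = [[-9, 7], [5, 1]], S₂ = [[3, 3], [-31, 13]].
If T = a₁ ⊗ b₁ ⊗ c₁ + a₂ ⊗ b₂ ⊗ c₂ then each S_k = c₁[k]·a₁b₁ᵀ + c₂[k]·a₂b₂ᵀ. S₁ and S₂ are linearly independent, so a₁b₁ᵀ and a₂b₂ᵀ must span the same plane of matrices: they are the rank-1 matrices of the form x·S₁ + y·S₂.
det(x·S₁ + y·S₂) is −44·x² + 88·xy + 132·y² = (-44)·(x − 3·y)(x + y), vanishing at (x:y) = (3:1) and (1:-1).
M₁ = 3·S₁ + S₂ = [[-24, 24], [-16, 16]] = (-8)·(3, 2)(1, -1)ᵀ and M₂ = S₁ − S₂ = [[-12, 4], [36, -12]] = (-4)·(1, -3)(3, -1)ᵀ, so take a₁ = (3, 2), b₁ = (1, -1), a₂ = (1, -3), b₂ = (3, -1).
Each slice is an integer combination of E₁ = a₁b₁ᵀ and E₂ = a₂b₂ᵀ: S₁ = −2·E₁ − E₂, S₂ = −2·E₁ + 3·E₂; reading off coefficients, c₁ = (-2, -2) and c₂ = (-1, 3).
Hence T = (3, 2) ⊗ (1, -1) ⊗ (-2, -2) + (1, -3) ⊗ (3, -1) ⊗ (-1, 3), so rank(T) ≤ 2.
These bounds meet, so rank(T) = 2.
Check entry T[2,2,2] = 13: (2)·(-1)·(-2) + (-3)·(-1)·(3) = 13.

rank(T) = 2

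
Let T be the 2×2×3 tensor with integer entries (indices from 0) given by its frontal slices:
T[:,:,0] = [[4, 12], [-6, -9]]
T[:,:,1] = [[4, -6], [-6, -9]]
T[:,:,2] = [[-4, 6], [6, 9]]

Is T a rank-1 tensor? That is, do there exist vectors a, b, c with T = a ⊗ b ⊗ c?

No

The mode-2 unfolding of T (rows indexed by j, columns by (i,k) = (0,0), (0,1), (0,2), (1,0), (1,1), (1,2)) is [[4, 4, -4, -6, -6, 6], [12, -6, 6, -9, -9, 9]].
There the 2×2 minor on rows j ∈ {0, 1}, columns (i,k) ∈ {(0,0), (0,1)} is det [[4, 4], [12, -6]] = -72 ≠ 0, so this unfolding has rank ≥ 2; CP rank is at least every unfolding rank, so rank(T) ≥ 2.
In particular rank(T) ≥ 2 > 1, so T is not rank-1.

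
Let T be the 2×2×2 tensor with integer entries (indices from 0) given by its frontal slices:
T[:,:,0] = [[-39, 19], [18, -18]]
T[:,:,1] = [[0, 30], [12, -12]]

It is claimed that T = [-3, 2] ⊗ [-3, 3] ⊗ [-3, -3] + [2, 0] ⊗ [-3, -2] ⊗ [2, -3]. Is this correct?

No

Reconstruct entry (0,0,1) from the claimed factors: Σₗ aₗ[0]bₗ[0]cₗ[1] = (-3)·(-3)·(-3) + (2)·(-3)·(-3) = -9, but T[0,0,1] = 0. The claim is false.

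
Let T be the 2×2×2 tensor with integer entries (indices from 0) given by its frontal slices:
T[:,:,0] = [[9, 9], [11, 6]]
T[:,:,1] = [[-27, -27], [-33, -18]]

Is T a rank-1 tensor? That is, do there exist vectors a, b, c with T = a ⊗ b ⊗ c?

The mode-1 unfolding of T (rows indexed by i, columns by (j,k) = (0,0), (0,1), (1,0), (1,1)) is [[9, -27, 9, -27], [11, -33, 6, -18]].
There the 2×2 minor on rows i ∈ {0, 1}, columns (j,k) ∈ {(0,0), (1,0)} is det [[9, 9], [11, 6]] = -45 ≠ 0, so this unfolding has rank ≥ 2; CP rank is at least every unfolding rank, so rank(T) ≥ 2.
In particular rank(T) ≥ 2 > 1, so T is not rank-1.

No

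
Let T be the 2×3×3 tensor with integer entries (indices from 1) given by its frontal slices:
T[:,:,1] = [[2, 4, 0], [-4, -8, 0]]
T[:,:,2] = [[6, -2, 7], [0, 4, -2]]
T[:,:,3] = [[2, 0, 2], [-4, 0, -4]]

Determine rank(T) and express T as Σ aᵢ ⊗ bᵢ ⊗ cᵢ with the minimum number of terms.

rank(T) = 3

Lower bound: in the mode-3 unfolding of T (rows indexed by k, columns by (i,j)) the 3×3 minor on rows k ∈ {1, 2, 3}, columns (i,j) ∈ {(1,1), (1,2), (2,1)} is det [[2, 4, -4], [6, -2, 0], [2, 0, -4]] = 96 ≠ 0, so that unfolding has rank ≥ 3 and hence rank(T) ≥ 3 (CP rank is at least every unfolding rank, though it can be larger).
Upper bound: T is a sum of 3 rank-1 terms, T = (1, -2) ⊗ (2, 2, 1) ⊗ (2, -1, 0) + (1, 1) ⊗ (1, 0, 1) ⊗ (2, 0, -2) + (2, -1) ⊗ (1, 0, 1) ⊗ (-2, 4, 2) (one valid choice — decompositions are not unique — normalised so each a, b is primitive with positive first nonzero entry; check it by expanding all entries), so rank(T) ≤ 3.
These bounds meet, so rank(T) = 3.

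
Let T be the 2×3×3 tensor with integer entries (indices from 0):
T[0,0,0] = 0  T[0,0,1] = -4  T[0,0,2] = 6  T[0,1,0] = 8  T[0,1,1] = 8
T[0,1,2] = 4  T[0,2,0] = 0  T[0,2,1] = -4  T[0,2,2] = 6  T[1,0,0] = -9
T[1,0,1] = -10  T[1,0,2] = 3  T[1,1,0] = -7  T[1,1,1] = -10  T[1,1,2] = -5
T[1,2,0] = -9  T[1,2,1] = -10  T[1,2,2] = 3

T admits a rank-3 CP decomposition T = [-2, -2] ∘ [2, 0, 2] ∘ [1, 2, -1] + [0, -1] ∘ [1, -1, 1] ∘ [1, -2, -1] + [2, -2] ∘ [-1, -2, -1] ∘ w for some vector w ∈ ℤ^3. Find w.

w = [-2, -2, -1]

Subtract the known terms from T to get the rank-1 residual R = [2, -2] ∘ [-1, -2, -1] ∘ w, so R[i,j,k] = a[i]·b[j]·w[k]. Pick indices with nonzero a[0]·b[0] = (2)·(-1) = -2. Only the fibre through (0,0,·) is needed: R[0,0,:] = T[0,0,:] − Σₗ aₗ[0]bₗ[0]cₗ = [0, -4, 6] − (-2)·(2)·[1, 2, -1] − (0)·(1)·[1, -2, -1] = [4, 4, 2]. Then w[k] = R[0,0,k] / -2 for each k, giving w = [4, 4, 2] / -2 = [-2, -2, -1].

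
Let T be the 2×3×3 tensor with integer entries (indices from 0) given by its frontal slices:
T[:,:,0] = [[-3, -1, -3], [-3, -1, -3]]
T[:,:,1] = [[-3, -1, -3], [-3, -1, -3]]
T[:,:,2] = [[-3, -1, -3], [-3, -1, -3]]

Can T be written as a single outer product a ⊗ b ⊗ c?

Yes

If T = a ⊗ b ⊗ c then every fibre of T is a multiple of the corresponding factor, so read the factors off the fibres through the nonzero entry T[0,0,0] = -3.
The mode-1 fibre T[:,0,0] = [-3, -3] gives a = (1, 1) (primitive direction); the mode-2 fibre T[0,:,0] = [-3, -1, -3] gives b = (3, 1, 3); then c[k] = T[0,0,k] / (a[0]·b[0]) = [-3, -3, -3] / 3 = (-1, -1, -1).
Expanding (1, 1) ⊗ (3, 1, 3) ⊗ (-1, -1, -1) reproduces all 18 entries of T, so T = (1, 1) ⊗ (3, 1, 3) ⊗ (-1, -1, -1) and rank(T) ≤ 1.
Equivalently every frontal slice T[:,:,k] is c[k] times the rank-1 matrix (1, 1) ⊗ (3, 1, 3). So T has rank 1 (it is nonzero).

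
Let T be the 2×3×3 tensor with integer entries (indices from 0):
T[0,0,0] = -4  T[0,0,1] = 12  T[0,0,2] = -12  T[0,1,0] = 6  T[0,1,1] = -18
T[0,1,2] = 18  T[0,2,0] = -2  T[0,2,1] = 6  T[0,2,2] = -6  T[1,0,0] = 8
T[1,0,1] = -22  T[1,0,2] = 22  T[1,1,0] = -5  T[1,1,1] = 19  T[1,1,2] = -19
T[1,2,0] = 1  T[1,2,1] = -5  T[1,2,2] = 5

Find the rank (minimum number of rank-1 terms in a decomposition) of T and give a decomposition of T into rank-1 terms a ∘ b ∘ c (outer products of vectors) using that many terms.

Lower bound: the mode-3 unfolding of T (rows indexed by k, columns by (i,j) = (0,0), (0,1), (0,2), (1,0), (1,1), (1,2)) is [[-4, 6, -2, 8, -5, 1], [12, -18, 6, -22, 19, -5], [-12, 18, -6, 22, -19, 5]].
There the 2×2 minor on rows k ∈ {0, 1}, columns (i,j) ∈ {(0,0), (1,0)} is det [[-4, 8], [12, -22]] = -8 ≠ 0, so this unfolding has rank ≥ 2; CP rank is at least every unfolding rank, so rank(T) ≥ 2. (This is only a lower bound: in general the CP rank may exceed every unfolding rank, so we still need to exhibit 2 rank-1 terms summing to T.)
Upper bound — finding two terms. Write S_k = T[:,:,k] for the frontal slices: S₀ = [[-4, 6, -2], [8, -5, 1]], S₁ = [[12, -18, 6], [-22, 19, -5]], S₂ = [[-12, 18, -6], [22, -19, 5]].
If T = a₁ ∘ b₁ ∘ c₁ + a₂ ∘ b₂ ∘ c₂ then each S_k = c₁[k]·a₁b₁ᵀ + c₂[k]·a₂b₂ᵀ. S₀ and S₁ are linearly independent, so a₁b₁ᵀ and a₂b₂ᵀ must span the same plane of matrices: they are the rank-1 matrices of the form x·S₀ + y·S₁.
The 2×2 minor of x·S₀ + y·S₁ on rows {0,1}, columns {0,1} is −28·x² + 140·xy − 168·y² = (-28)·(x − 3·y)(x − 2·y), vanishing at (x:y) = (3:1) and (2:1).
M₁ = 3·S₀ + S₁ = [[0, 0, 0], [2, 4, -2]] = 2·[0, 1][1, 2, -1]ᵀ and M₂ = 2·S₀ + S₁ = [[4, -6, 2], [-6, 9, -3]] = [2, -3][2, -3, 1]ᵀ, so take a₁ = [0, 1], b₁ = [1, 2, -1], a₂ = [2, -3], b₂ = [2, -3, 1].
Each slice is an integer combination of E₁ = a₁b₁ᵀ and E₂ = a₂b₂ᵀ: S₀ = 2·E₁ − E₂, S₁ = −4·E₁ + 3·E₂, S₂ = 4·E₁ − 3·E₂; reading off coefficients, c₁ = [2, -4, 4] and c₂ = [-1, 3, -3].
Hence T = [0, 1] ∘ [1, 2, -1] ∘ [2, -4, 4] + [2, -3] ∘ [2, -3, 1] ∘ [-1, 3, -3], so rank(T) ≤ 2.
These bounds meet, so rank(T) = 2.

rank(T) = 2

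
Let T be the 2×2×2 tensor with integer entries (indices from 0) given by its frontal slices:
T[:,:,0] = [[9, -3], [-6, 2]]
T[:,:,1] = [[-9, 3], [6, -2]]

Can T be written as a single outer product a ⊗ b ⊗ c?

Yes

The mode-1 fibre T[:,0,0] = [9, -6] gives a = [3, -2] (primitive direction); the mode-2 fibre T[0,:,0] = [9, -3] gives b = [3, -1]; then c[k] = T[0,0,k] / (a[0]·b[0]) = [9, -9] / 9 = [1, -1].
Expanding [3, -2] ⊗ [3, -1] ⊗ [1, -1] reproduces all 8 entries of T, so T = [3, -2] ⊗ [3, -1] ⊗ [1, -1] and rank(T) ≤ 1.
Equivalently every frontal slice T[:,:,k] is c[k] times the rank-1 matrix [3, -2] ⊗ [3, -1]. So T has rank 1 (it is nonzero).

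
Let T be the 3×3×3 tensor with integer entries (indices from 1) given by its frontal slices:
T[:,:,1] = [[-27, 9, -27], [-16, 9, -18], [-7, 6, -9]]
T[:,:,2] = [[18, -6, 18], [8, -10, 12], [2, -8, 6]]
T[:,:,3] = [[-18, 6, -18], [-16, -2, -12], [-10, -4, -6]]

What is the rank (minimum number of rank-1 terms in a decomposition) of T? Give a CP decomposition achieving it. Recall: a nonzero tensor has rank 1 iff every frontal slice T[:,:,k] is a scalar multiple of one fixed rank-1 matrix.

Lower bound: the mode-3 unfolding of T (rows indexed by k, columns by (i,j) = (1,1), (1,2), (1,3), (2,1), (2,2), (2,3), (3,1), (3,2), (3,3)) is [[-27, 9, -27, -16, 9, -18, -7, 6, -9], [18, -6, 18, 8, -10, 12, 2, -8, 6], [-18, 6, -18, -16, -2, -12, -10, -4, -6]].
There the 2×2 minor on rows k ∈ {1, 2}, columns (i,j) ∈ {(1,1), (2,1)} is det [[-27, -16], [18, 8]] = 72 ≠ 0, so this unfolding has rank ≥ 2; CP rank is at least every unfolding rank, so rank(T) ≥ 2. (Flattening ranks never certify an upper bound on CP rank; for that we must actually write T with 2 rank-1 terms.)
Upper bound — finding two terms. Write S_k = T[:,:,k] for the frontal slices: S₁ = [[-27, 9, -27], [-16, 9, -18], [-7, 6, -9]], S₂ = [[18, -6, 18], [8, -10, 12], [2, -8, 6]], S₃ = [[-18, 6, -18], [-16, -2, -12], [-10, -4, -6]].
If T = a₁ ∘ b₁ ∘ c₁ + a₂ ∘ b₂ ∘ c₂ then each S_k = c₁[k]·a₁b₁ᵀ + c₂[k]·a₂b₂ᵀ. S₁ and S₂ are linearly independent, so a₁b₁ᵀ and a₂b₂ᵀ must span the same plane of matrices: they are the rank-1 matrices of the form x·S₁ + y·S₂.
The 2×2 minor of x·S₁ + y·S₂ on rows {1,2}, columns {1,2} is −99·x² + 264·xy − 132·y² = (-33)·(3·x − 2·y)(x − 2·y), vanishing at (x:y) = (2:3) and (2:1).
M₁ = 2·S₁ + 3·S₂ = [[0, 0, 0], [-8, -12, 0], [-8, -12, 0]] = (-4)·(0, 1, 1)(2, 3, 0)ᵀ and M₂ = 2·S₁ + S₂ = [[-36, 12, -36], [-24, 8, -24], [-12, 4, -12]] = (-4)·(3, 2, 1)(3, -1, 3)ᵀ, so take a₁ = (0, 1, 1), b₁ = (2, 3, 0), a₂ = (3, 2, 1), b₂ = (3, -1, 3).
Each slice is an integer combination of E₁ = a₁b₁ᵀ and E₂ = a₂b₂ᵀ: S₁ = E₁ − 3·E₂, S₂ = −2·E₁ + 2·E₂, S₃ = −2·E₁ − 2·E₂; reading off coefficients, c₁ = (1, -2, -2) and c₂ = (-3, 2, -2).
Hence T = (0, 1, 1) ∘ (2, 3, 0) ∘ (1, -2, -2) + (3, 2, 1) ∘ (3, -1, 3) ∘ (-3, 2, -2), so rank(T) ≤ 2.
These bounds meet, so rank(T) = 2.
Check entry T[3,2,2] = -8: (1)·(3)·(-2) + (1)·(-1)·(2) = -8.

rank(T) = 2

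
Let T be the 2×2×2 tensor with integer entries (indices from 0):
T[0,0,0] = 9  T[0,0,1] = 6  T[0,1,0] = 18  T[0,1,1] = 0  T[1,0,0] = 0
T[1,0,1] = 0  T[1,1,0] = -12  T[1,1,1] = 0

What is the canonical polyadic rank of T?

Lower bound: in the mode-2 unfolding of T (rows indexed by j, columns by (i,k)) the 2×2 minor on rows j ∈ {0, 1}, columns (i,k) ∈ {(0,0), (0,1)} is det [[9, 6], [18, 0]] = -108 ≠ 0, so that unfolding has rank ≥ 2 and hence rank(T) ≥ 2 (CP rank is at least every unfolding rank, though it can be larger).
Upper bound: with S_k = T[:,:,k], the two rank-1 terms a₁b₁ᵀ, a₂b₂ᵀ are the rank-1 members of the pencil x·S₀ + y·S₁.
det(x·S₀ + y·S₁) is −108·x² − 72·xy = (-36)·(3·x + 2·y)(x), vanishing at (x:y) = (2:-3) and (0:1).
M₁ = 2·S₀ − 3·S₁ = [[0, 36], [0, -24]] = 12·[3, -2][0, 1]ᵀ and M₂ = S₁ = [[6, 0], [0, 0]] = 6·[1, 0][1, 0]ᵀ, so take a₁ = [3, -2], b₁ = [0, 1], a₂ = [1, 0], b₂ = [1, 0].
Each slice is an integer combination of E₁ = a₁b₁ᵀ and E₂ = a₂b₂ᵀ: S₀ = 6·E₁ + 9·E₂, S₁ = 6·E₂; reading off coefficients, c₁ = [6, 0] and c₂ = [9, 6].
Hence T = [3, -2] ⊗ [0, 1] ⊗ [6, 0] + [1, 0] ⊗ [1, 0] ⊗ [9, 6], so rank(T) ≤ 2.
These bounds meet, so rank(T) = 2.

2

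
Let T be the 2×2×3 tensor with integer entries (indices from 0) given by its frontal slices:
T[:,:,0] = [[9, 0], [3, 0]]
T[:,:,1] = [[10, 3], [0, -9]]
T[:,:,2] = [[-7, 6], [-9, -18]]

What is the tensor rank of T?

2

Lower bound: the mode-3 unfolding of T (rows indexed by k, columns by (i,j) = (0,0), (0,1), (1,0), (1,1)) is [[9, 0, 3, 0], [10, 3, 0, -9], [-7, 6, -9, -18]].
There the 2×2 minor on rows k ∈ {0, 1}, columns (i,j) ∈ {(0,0), (0,1)} is det [[9, 0], [10, 3]] = 27 ≠ 0, so this unfolding has rank ≥ 2; CP rank is at least every unfolding rank, so rank(T) ≥ 2. (Unfolding ranks only ever bound the CP rank from below — rank(T) can be strictly larger than all of them — so the matching upper bound has to come from an explicit 2-term decomposition.)
Upper bound — finding two terms. Write S_k = T[:,:,k] for the frontal slices: S₀ = [[9, 0], [3, 0]], S₁ = [[10, 3], [0, -9]], S₂ = [[-7, 6], [-9, -18]].
If T = a₁ (x) b₁ (x) c₁ + a₂ (x) b₂ (x) c₂ then each S_k = c₁[k]·a₁b₁ᵀ + c₂[k]·a₂b₂ᵀ. S₀ and S₁ are linearly independent, so a₁b₁ᵀ and a₂b₂ᵀ must span the same plane of matrices: they are the rank-1 matrices of the form x·S₀ + y·S₁.
det(x·S₀ + y·S₁) is −90·xy − 90·y² = (-90)·(y)(x + y), vanishing at (x:y) = (1:0) and (1:-1).
M₁ = S₀ = [[9, 0], [3, 0]] = 3·(3, 1)(1, 0)ᵀ and M₂ = S₀ − S₁ = [[-1, -3], [3, 9]] = −(1, -3)(1, 3)ᵀ, so take a₁ = (3, 1), b₁ = (1, 0), a₂ = (1, -3), b₂ = (1, 3).
Each slice is an integer combination of E₁ = a₁b₁ᵀ and E₂ = a₂b₂ᵀ: S₀ = 3·E₁, S₁ = 3·E₁ + E₂, S₂ = −3·E₁ + 2·E₂; reading off coefficients, c₁ = (3, 3, -3) and c₂ = (0, 1, 2).
Hence T = (3, 1) (x) (1, 0) (x) (3, 3, -3) + (1, -3) (x) (1, 3) (x) (0, 1, 2), so rank(T) ≤ 2.
These bounds meet, so rank(T) = 2.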